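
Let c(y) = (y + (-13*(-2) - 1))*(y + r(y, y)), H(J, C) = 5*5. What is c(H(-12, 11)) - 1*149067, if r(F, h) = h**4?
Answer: 19383433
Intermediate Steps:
H(J, C) = 25
c(y) = (25 + y)*(y + y**4) (c(y) = (y + (-13*(-2) - 1))*(y + y**4) = (y + (26 - 1))*(y + y**4) = (y + 25)*(y + y**4) = (25 + y)*(y + y**4))
c(H(-12, 11)) - 1*149067 = 25*(25 + 25 + 25**4 + 25*25**3) - 1*149067 = 25*(25 + 25 + 390625 + 25*15625) - 149067 = 25*(25 + 25 + 390625 + 390625) - 149067 = 25*781300 - 149067 = 19532500 - 149067 = 19383433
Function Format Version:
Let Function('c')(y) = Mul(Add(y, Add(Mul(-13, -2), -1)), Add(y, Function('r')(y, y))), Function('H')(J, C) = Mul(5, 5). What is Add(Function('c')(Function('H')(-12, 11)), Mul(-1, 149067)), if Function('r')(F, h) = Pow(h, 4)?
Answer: 19383433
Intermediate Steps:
Function('H')(J, C) = 25
Function('c')(y) = Mul(Add(25, y), Add(y, Pow(y, 4))) (Function('c')(y) = Mul(Add(y, Add(Mul(-13, -2), -1)), Add(y, Pow(y, 4))) = Mul(Add(y, Add(26, -1)), Add(y, Pow(y, 4))) = Mul(Add(y, 25), Add(y, Pow(y, 4))) = Mul(Add(25, y), Add(y, Pow(y, 4))))
Add(Function('c')(Function('H')(-12, 11)), Mul(-1, 149067)) = Add(Mul(25, Add(25, 25, Pow(25, 4), Mul(25, Pow(25, 3)))), Mul(-1, 149067)) = Add(Mul(25, Add(25, 25, 390625, Mul(25, 15625))), -149067) = Add(Mul(25, Add(25, 25, 390625, 390625)), -149067) = Add(Mul(25, 781300), -149067) = Add(19532500, -149067) = 19383433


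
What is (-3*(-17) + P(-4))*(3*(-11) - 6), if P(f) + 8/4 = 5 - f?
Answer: -2262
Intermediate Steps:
P(f) = 3 - f (P(f) = -2 + (5 - f) = 3 - f)
(-3*(-17) + P(-4))*(3*(-11) - 6) = (-3*(-17) + (3 - 1*(-4)))*(3*(-11) - 6) = (51 + (3 + 4))*(-33 - 6) = (51 + 7)*(-39) = 58*(-39) = -2262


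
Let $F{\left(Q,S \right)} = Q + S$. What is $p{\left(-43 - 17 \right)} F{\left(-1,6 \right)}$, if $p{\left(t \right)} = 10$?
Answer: $50$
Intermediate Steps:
$p{\left(-43 - 17 \right)} F{\left(-1,6 \right)} = 10 \left(-1 + 6\right) = 10 \cdot 5 = 50$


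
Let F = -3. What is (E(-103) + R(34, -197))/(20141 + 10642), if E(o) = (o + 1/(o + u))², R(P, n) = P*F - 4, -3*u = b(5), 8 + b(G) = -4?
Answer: 102960298/301704183 ≈ 0.34126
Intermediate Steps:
b(G) = -12 (b(G) = -8 - 4 = -12)
u = 4 (u = -⅓*(-12) = 4)
R(P, n) = -4 - 3*P (R(P, n) = P*(-3) - 4 = -3*P - 4 = -4 - 3*P)
E(o) = (o + 1/(4 + o))² (E(o) = (o + 1/(o + 4))² = (o + 1/(4 + o))²)
(E(-103) + R(34, -197))/(20141 + 10642) = ((1 + (-103)² + 4*(-103))²/(4 - 103)² + (-4 - 3*34))/(20141 + 10642) = ((1 + 10609 - 412)²/(-99)² + (-4 - 102))/30783 = ((1/9801)*10198² - 106)*(1/30783) = ((1/9801)*103999204 - 106)*(1/30783) = (103999204/9801 - 106)*(1/30783) = (102960298/9801)*(1/30783) = 102960298/301704183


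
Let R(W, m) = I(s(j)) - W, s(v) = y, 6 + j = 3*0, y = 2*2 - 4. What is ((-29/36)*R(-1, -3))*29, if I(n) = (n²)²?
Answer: -841/36 ≈ -23.361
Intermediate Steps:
y = 0 (y = 4 - 4 = 0)
j = -6 (j = -6 + 3*0 = -6 + 0 = -6)
s(v) = 0
I(n) = n⁴
R(W, m) = -W (R(W, m) = 0⁴ - W = 0 - W = -W)
((-29/36)*R(-1, -3))*29 = ((-29/36)*(-1*(-1)))*29 = (-29*1/36*1)*29 = -29/36*1*29 = -29/36*29 = -841/36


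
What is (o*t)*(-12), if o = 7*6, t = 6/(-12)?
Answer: 252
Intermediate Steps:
t = -1/2 (t = 6*(-1/12) = -1/2 ≈ -0.50000)
o = 42
(o*t)*(-12) = (42*(-1/2))*(-12) = -21*(-12) = 252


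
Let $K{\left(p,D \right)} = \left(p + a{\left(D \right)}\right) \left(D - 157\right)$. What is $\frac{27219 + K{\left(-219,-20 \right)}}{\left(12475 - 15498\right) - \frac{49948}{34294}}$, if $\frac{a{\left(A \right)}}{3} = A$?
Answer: $- \frac{437831498}{17286785} \approx -25.328$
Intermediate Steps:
$a{\left(A \right)} = 3 A$
$K{\left(p,D \right)} = \left(-157 + D\right) \left(p + 3 D\right)$ ($K{\left(p,D \right)} = \left(p + 3 D\right) \left(D - 157\right) = \left(p + 3 D\right) \left(-157 + D\right) = \left(-157 + D\right) \left(p + 3 D\right)$)
$\frac{27219 + K{\left(-219,-20 \right)}}{\left(12475 - 15498\right) - \frac{49948}{34294}} = \frac{27219 - \left(-48183 - 1200\right)}{\left(12475 - 15498\right) - \frac{49948}{34294}} = \frac{27219 + \left(9420 + 34383 + 3 \cdot 400 + 4380\right)}{-3023 - \frac{24974}{17147}} = \frac{27219 + \left(9420 + 34383 + 1200 + 4380\right)}{-3023 - \frac{24974}{17147}} = \frac{27219 + 49383}{- \frac{51860355}{17147}} = 76602 \left(- \frac{17147}{51860355}\right) = - \frac{437831498}{17286785}$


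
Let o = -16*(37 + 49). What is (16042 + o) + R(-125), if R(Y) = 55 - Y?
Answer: 14846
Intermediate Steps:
o = -1376 (o = -16*86 = -1376)
(16042 + o) + R(-125) = (16042 - 1376) + (55 - 1*(-125)) = 14666 + (55 + 125) = 14666 + 180 = 14846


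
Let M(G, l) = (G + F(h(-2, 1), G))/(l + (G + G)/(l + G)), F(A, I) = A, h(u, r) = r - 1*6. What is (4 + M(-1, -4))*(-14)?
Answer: -238/3 ≈ -79.333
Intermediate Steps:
h(u, r) = -6 + r (h(u, r) = r - 6 = -6 + r)
M(G, l) = (-5 + G)/(l + 2*G/(G + l)) (M(G, l) = (G + (-6 + 1))/(l + (G + G)/(l + G)) = (G - 5)/(l + (2*G)/(G + l)) = (-5 + G)/(l + 2*G/(G + l)))
(4 + M(-1, -4))*(-14) = (4 + ((-1)² - 5*(-1) - 5*(-4) - 1*(-4))/((-4)² + 2*(-1) - 1*(-4)))*(-14) = (4 + (1 + 5 + 20 + 4)/(16 - 2 + 4))*(-14) = (4 + 30/18)*(-14) = (4 + (1/18)*30)*(-14) = (4 + 5/3)*(-14) = (17/3)*(-14) = -238/3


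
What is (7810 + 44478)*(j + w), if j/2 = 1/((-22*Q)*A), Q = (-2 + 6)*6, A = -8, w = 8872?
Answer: 15308672305/33 ≈ 4.6390e+8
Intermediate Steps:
Q = 24 (Q = 4*6 = 24)
j = 1/2112 (j = 2/((-22*24*(-8))) = 2/((-528*(-8))) = 2/4224 = 2*(1/4224) = 1/2112 ≈ 0.00047348)
(7810 + 44478)*(j + w) = (7810 + 44478)*(1/2112 + 8872) = 52288*(18737665/2112) = 15308672305/33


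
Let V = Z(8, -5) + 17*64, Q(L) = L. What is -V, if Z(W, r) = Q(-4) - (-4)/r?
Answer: -5416/5 ≈ -1083.2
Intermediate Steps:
Z(W, r) = -4 + 4/r (Z(W, r) = -4 - (-4)/r = -4 + 4/r)
V = 5416/5 (V = (-4 + 4/(-5)) + 17*64 = (-4 + 4*(-1/5)) + 1088 = (-4 - 4/5) + 1088 = -24/5 + 1088 = 5416/5 ≈ 1083.2)
-V = -1*5416/5 = -5416/5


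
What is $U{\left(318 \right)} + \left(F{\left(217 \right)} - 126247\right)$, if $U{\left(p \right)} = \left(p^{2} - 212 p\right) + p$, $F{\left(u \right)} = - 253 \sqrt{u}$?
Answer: $-92221 - 253 \sqrt{217} \approx -95948.0$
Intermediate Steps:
$U{\left(p \right)} = p^{2} - 211 p$
$U{\left(318 \right)} + \left(F{\left(217 \right)} - 126247\right) = 318 \left(-211 + 318\right) - \left(126247 + 253 \sqrt{217}\right) = 318 \cdot 107 - \left(126247 + 253 \sqrt{217}\right) = 34026 - \left(126247 + 253 \sqrt{217}\right) = -92221 - 253 \sqrt{217}$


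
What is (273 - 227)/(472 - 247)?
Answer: 46/225 ≈ 0.20444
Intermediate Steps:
(273 - 227)/(472 - 247) = 46/225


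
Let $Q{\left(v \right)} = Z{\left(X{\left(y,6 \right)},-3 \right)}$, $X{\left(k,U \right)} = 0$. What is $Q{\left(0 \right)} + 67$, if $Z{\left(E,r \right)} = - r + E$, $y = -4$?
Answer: $70$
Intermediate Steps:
$Z{\left(E,r \right)} = E - r$
$Q{\left(v \right)} = 3$ ($Q{\left(v \right)} = 0 - -3 = 0 + 3 = 3$)
$Q{\left(0 \right)} + 67 = 3 + 67 = 70$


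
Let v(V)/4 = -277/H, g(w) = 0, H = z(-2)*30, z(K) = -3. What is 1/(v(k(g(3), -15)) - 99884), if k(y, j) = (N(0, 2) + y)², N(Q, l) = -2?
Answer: -45/4494226 ≈ -1.0013e-5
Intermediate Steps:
H = -90 (H = -3*30 = -90)
k(y, j) = (-2 + y)²
v(V) = 554/45 (v(V) = 4*(-277/(-90)) = 4*(-277*(-1/90)) = 4*(277/90) = 554/45)
1/(v(k(g(3), -15)) - 99884) = 1/(554/45 - 99884) = 1/(-4494226/45) = -45/4494226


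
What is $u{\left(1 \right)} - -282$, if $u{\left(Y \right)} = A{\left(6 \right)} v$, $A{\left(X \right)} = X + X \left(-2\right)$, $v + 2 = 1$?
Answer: $288$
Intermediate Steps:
$v = -1$ ($v = -2 + 1 = -1$)
$A{\left(X \right)} = - X$ ($A{\left(X \right)} = X - 2 X = - X$)
$u{\left(Y \right)} = 6$ ($u{\left(Y \right)} = \left(-1\right) 6 \left(-1\right) = \left(-6\right) \left(-1\right) = 6$)
$u{\left(1 \right)} - -282 = 6 - -282 = 6 + 282 = 288$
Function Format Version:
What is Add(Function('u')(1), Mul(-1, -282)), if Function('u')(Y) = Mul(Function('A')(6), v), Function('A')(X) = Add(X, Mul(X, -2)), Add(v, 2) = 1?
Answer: 288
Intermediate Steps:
v = -1 (v = Add(-2, 1) = -1)
Function('A')(X) = Mul(-1, X) (Function('A')(X) = Add(X, Mul(-2, X)) = Mul(-1, X))
Function('u')(Y) = 6 (Function('u')(Y) = Mul(Mul(-1, 6), -1) = Mul(-6, -1) = 6)
Add(Function('u')(1), Mul(-1, -282)) = Add(6, Mul(-1, -282)) = Add(6, 282) = 288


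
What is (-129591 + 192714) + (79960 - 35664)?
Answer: 107419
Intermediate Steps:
(-129591 + 192714) + (79960 - 35664) = 63123 + 44296 = 107419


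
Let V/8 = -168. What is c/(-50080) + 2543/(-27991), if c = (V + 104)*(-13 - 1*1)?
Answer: -7665965/17522366 ≈ -0.43750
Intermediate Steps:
V = -1344 (V = 8*(-168) = -1344)
c = 17360 (c = (-1344 + 104)*(-13 - 1*1) = -1240*(-13 - 1) = -1240*(-14) = 17360)
c/(-50080) + 2543/(-27991) = 17360/(-50080) + 2543/(-27991) = 17360*(-1/50080) + 2543*(-1/27991) = -217/626 - 2543/27991 = -7665965/17522366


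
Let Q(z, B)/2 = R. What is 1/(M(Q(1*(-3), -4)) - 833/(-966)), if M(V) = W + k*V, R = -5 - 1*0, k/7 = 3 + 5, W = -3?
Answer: -138/77575 ≈ -0.0017789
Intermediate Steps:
k = 56 (k = 7*(3 + 5) = 7*8 = 56)
R = -5 (R = -5 + 0 = -5)
Q(z, B) = -10 (Q(z, B) = 2*(-5) = -10)
M(V) = -3 + 56*V
1/(M(Q(1*(-3), -4)) - 833/(-966)) = 1/((-3 + 56*(-10)) - 833/(-966)) = 1/((-3 - 560) - 833*(-1/966)) = 1/(-563 + 119/138) = 1/(-77575/138) = -138/77575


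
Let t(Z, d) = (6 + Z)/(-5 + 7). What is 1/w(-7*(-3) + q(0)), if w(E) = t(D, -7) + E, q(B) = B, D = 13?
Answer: 2/61 ≈ 0.032787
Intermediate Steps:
t(Z, d) = 3 + Z/2 (t(Z, d) = (6 + Z)/2 = (6 + Z)*(½) = 3 + Z/2)
w(E) = 19/2 + E (w(E) = (3 + (½)*13) + E = (3 + 13/2) + E = 19/2 + E)
1/w(-7*(-3) + q(0)) = 1/(19/2 + (-7*(-3) + 0)) = 1/(19/2 + (21 + 0)) = 1/(19/2 + 21) = 1/(61/2) = 2/61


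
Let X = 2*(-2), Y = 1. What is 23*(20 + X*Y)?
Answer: 368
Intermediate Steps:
X = -4
23*(20 + X*Y) = 23*(20 - 4*1) = 23*(20 - 4) = 23*16 = 368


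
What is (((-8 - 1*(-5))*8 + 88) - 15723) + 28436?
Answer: 12777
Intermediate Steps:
(((-8 - 1*(-5))*8 + 88) - 15723) + 28436 = (((-8 + 5)*8 + 88) - 15723) + 28436 = ((-3*8 + 88) - 15723) + 28436 = ((-24 + 88) - 15723) + 28436 = (64 - 15723) + 28436 = -15659 + 28436 = 12777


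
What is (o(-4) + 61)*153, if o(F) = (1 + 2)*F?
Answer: 7497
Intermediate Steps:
o(F) = 3*F
(o(-4) + 61)*153 = (3*(-4) + 61)*153 = (-12 + 61)*153 = 49*153 = 7497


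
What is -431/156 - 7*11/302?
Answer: -71087/23556 ≈ -3.0178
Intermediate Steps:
-431/156 - 7*11/302 = -431*1/156 - 77*1/302 = -431/156 - 77/302 = -71087/23556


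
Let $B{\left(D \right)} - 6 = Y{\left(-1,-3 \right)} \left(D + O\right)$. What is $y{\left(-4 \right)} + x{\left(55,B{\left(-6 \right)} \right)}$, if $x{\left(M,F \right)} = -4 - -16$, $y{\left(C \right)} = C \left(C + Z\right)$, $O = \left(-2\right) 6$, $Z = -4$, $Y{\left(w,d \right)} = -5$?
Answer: $44$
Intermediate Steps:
$O = -12$
$y{\left(C \right)} = C \left(-4 + C\right)$ ($y{\left(C \right)} = C \left(C - 4\right) = C \left(-4 + C\right)$)
$B{\left(D \right)} = 66 - 5 D$ ($B{\left(D \right)} = 6 - 5 \left(D - 12\right) = 6 - 5 \left(-12 + D\right) = 6 - \left(-60 + 5 D\right) = 66 - 5 D$)
$x{\left(M,F \right)} = 12$ ($x{\left(M,F \right)} = -4 + 16 = 12$)
$y{\left(-4 \right)} + x{\left(55,B{\left(-6 \right)} \right)} = - 4 \left(-4 - 4\right) + 12 = \left(-4\right) \left(-8\right) + 12 = 32 + 12 = 44$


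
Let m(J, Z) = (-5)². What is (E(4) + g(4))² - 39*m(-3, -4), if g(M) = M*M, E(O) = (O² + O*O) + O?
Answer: 1729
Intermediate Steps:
m(J, Z) = 25
E(O) = O + 2*O² (E(O) = (O² + O²) + O = 2*O² + O = O + 2*O²)
g(M) = M²
(E(4) + g(4))² - 39*m(-3, -4) = (4*(1 + 2*4) + 4²)² - 39*25 = (4*(1 + 8) + 16)² - 975 = (4*9 + 16)² - 975 = (36 + 16)² - 975 = 52² - 975 = 2704 - 975 = 1729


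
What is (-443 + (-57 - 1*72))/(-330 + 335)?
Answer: -572/5 ≈ -114.40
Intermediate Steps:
(-443 + (-57 - 1*72))/(-330 + 335) = (-443 + (-57 - 72))/5 = (-443 - 129)*(⅕) = -572*⅕ = -572/5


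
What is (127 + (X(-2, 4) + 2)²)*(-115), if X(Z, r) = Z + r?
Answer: -16445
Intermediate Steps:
(127 + (X(-2, 4) + 2)²)*(-115) = (127 + ((-2 + 4) + 2)²)*(-115) = (127 + (2 + 2)²)*(-115) = (127 + 4²)*(-115) = (127 + 16)*(-115) = 143*(-115) = -16445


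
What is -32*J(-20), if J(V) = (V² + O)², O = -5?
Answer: -4992800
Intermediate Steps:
J(V) = (-5 + V²)² (J(V) = (V² - 5)² = (-5 + V²)²)
-32*J(-20) = -32*(-5 + (-20)²)² = -32*(-5 + 400)² = -32*395² = -32*156025 = -4992800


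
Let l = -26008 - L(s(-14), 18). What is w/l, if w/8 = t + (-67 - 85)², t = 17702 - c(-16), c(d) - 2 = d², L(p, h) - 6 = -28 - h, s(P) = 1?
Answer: -6758/541 ≈ -12.492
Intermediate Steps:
L(p, h) = -22 - h (L(p, h) = 6 + (-28 - h) = -22 - h)
c(d) = 2 + d²
t = 17444 (t = 17702 - (2 + (-16)²) = 17702 - (2 + 256) = 17702 - 1*258 = 17702 - 258 = 17444)
l = -25968 (l = -26008 - (-22 - 1*18) = -26008 - (-22 - 18) = -26008 - 1*(-40) = -26008 + 40 = -25968)
w = 324384 (w = 8*(17444 + (-67 - 85)²) = 8*(17444 + (-152)²) = 8*(17444 + 23104) = 8*40548 = 324384)
w/l = 324384/(-25968) = 324384*(-1/25968) = -6758/541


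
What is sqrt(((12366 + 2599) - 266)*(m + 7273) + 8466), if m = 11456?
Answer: sqrt(275306037) ≈ 16592.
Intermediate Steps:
sqrt(((12366 + 2599) - 266)*(m + 7273) + 8466) = sqrt(((12366 + 2599) - 266)*(11456 + 7273) + 8466) = sqrt((14965 - 266)*18729 + 8466) = sqrt(14699*18729 + 8466) = sqrt(275297571 + 8466) = sqrt(275306037)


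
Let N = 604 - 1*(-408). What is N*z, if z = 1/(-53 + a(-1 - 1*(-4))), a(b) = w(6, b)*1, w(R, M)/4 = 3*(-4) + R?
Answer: -92/7 ≈ -13.143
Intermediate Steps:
w(R, M) = -48 + 4*R (w(R, M) = 4*(3*(-4) + R) = 4*(-12 + R) = -48 + 4*R)
a(b) = -24 (a(b) = (-48 + 4*6)*1 = (-48 + 24)*1 = -24*1 = -24)
z = -1/77 (z = 1/(-53 - 24) = 1/(-77) = -1/77 ≈ -0.012987)
N = 1012 (N = 604 + 408 = 1012)
N*z = 1012*(-1/77) = -92/7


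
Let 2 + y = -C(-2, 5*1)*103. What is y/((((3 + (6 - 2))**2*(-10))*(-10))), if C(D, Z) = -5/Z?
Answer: 101/4900 ≈ 0.020612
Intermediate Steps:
y = 101 (y = -2 - (-5)/(5*1)*103 = -2 - (-5)/5*103 = -2 - 1*(-1)*103 = -2 + 1*103 = -2 + 103 = 101)
y/((((3 + (6 - 2))**2*(-10))*(-10))) = 101/((((3 + (6 - 2))**2*(-10))*(-10))) = 101/((((3 + 4)**2*(-10))*(-10))) = 101/(((7**2*(-10))*(-10))) = 101/(((49*(-10))*(-10))) = 101/((-490*(-10))) = 101/4900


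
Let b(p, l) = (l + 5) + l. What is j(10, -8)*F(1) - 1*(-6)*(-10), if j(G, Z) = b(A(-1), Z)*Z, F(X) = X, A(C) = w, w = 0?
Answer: 28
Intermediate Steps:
A(C) = 0
b(p, l) = 5 + 2*l (b(p, l) = (5 + l) + l = 5 + 2*l)
j(G, Z) = Z*(5 + 2*Z) (j(G, Z) = (5 + 2*Z)*Z = Z*(5 + 2*Z))
j(10, -8)*F(1) - 1*(-6)*(-10) = -8*(5 + 2*(-8))*1 - 1*(-6)*(-10) = -8*(5 - 16)*1 + 6*(-10) = -8*(-11)*1 - 60 = 88*1 - 60 = 88 - 60 = 28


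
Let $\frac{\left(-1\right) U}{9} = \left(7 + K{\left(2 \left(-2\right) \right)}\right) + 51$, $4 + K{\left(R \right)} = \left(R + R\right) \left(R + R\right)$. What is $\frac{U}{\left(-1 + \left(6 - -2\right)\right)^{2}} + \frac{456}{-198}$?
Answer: $- \frac{38770}{1617} \approx -23.977$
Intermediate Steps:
$K{\left(R \right)} = -4 + 4 R^{2}$ ($K{\left(R \right)} = -4 + \left(R + R\right) \left(R + R\right) = -4 + 2 R 2 R = -4 + 4 R^{2}$)
$U = -1062$ ($U = - 9 \left(\left(7 - \left(4 - 4 \left(2 \left(-2\right)\right)^{2}\right)\right) + 51\right) = - 9 \left(\left(7 - \left(4 - 4 \left(-4\right)^{2}\right)\right) + 51\right) = - 9 \left(\left(7 + \left(-4 + 4 \cdot 16\right)\right) + 51\right) = - 9 \left(\left(7 + \left(-4 + 64\right)\right) + 51\right) = - 9 \left(\left(7 + 60\right) + 51\right) = - 9 \left(67 + 51\right) = \left(-9\right) 118 = -1062$)
$\frac{U}{\left(-1 + \left(6 - -2\right)\right)^{2}} + \frac{456}{-198} = - \frac{1062}{\left(-1 + \left(6 - -2\right)\right)^{2}} + \frac{456}{-198} = - \frac{1062}{\left(-1 + \left(6 + 2\right)\right)^{2}} + 456 \left(- \frac{1}{198}\right) = - \frac{1062}{\left(-1 + 8\right)^{2}} - \frac{76}{33} = - \frac{1062}{7^{2}} - \frac{76}{33} = - \frac{1062}{49} - \frac{76}{33} = - \frac{38770}{1617}$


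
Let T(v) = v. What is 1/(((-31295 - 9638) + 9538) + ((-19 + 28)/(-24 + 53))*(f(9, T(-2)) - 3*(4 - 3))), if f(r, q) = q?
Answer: -29/910500 ≈ -3.1851e-5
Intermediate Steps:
1/(((-31295 - 9638) + 9538) + ((-19 + 28)/(-24 + 53))*(f(9, T(-2)) - 3*(4 - 3))) = 1/(((-31295 - 9638) + 9538) + ((-19 + 28)/(-24 + 53))*(-2 - 3*(4 - 3))) = 1/((-40933 + 9538) + (9/29)*(-2 - 3*1)) = 1/(-31395 + (9*(1/29))*(-2 - 3)) = 1/(-31395 + (9/29)*(-5)) = 1/(-31395 - 45/29) = 1/(-910500/29) = -29/910500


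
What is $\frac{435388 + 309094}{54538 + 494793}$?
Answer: $\frac{744482}{549331} \approx 1.3553$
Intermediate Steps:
$\frac{435388 + 309094}{54538 + 494793} = \frac{744482}{549331}$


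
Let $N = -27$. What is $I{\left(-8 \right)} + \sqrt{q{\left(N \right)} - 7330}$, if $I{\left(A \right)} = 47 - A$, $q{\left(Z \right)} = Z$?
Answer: $55 + i \sqrt{7357} \approx 55.0 + 85.773 i$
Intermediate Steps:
$I{\left(-8 \right)} + \sqrt{q{\left(N \right)} - 7330} = \left(47 - -8\right) + \sqrt{-27 - 7330} = \left(47 + 8\right) + \sqrt{-7357} = 55 + i \sqrt{7357}$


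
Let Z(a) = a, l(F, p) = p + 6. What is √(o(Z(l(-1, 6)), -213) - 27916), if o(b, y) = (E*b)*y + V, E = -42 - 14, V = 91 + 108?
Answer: √115419 ≈ 339.73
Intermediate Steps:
V = 199
l(F, p) = 6 + p
E = -56
o(b, y) = 199 - 56*b*y (o(b, y) = (-56*b)*y + 199 = -56*b*y + 199 = 199 - 56*b*y)
√(o(Z(l(-1, 6)), -213) - 27916) = √((199 - 56*(6 + 6)*(-213)) - 27916) = √((199 - 56*12*(-213)) - 27916) = √((199 + 143136) - 27916) = √(143335 - 27916) = √115419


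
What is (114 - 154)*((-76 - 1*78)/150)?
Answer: 616/15 ≈ 41.067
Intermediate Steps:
(114 - 154)*((-76 - 1*78)/150) = -40*(-76 - 78)/150 = -(-6160)/150 = -40*(-77/75) = 616/15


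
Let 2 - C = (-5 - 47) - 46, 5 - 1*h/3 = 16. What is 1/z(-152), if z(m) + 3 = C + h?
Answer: 1/64 ≈ 0.015625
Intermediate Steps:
h = -33 (h = 15 - 3*16 = 15 - 48 = -33)
C = 100 (C = 2 - ((-5 - 47) - 46) = 2 - (-52 - 46) = 2 - 1*(-98) = 2 + 98 = 100)
z(m) = 64 (z(m) = -3 + (100 - 33) = -3 + 67 = 64)
1/z(-152) = 1/64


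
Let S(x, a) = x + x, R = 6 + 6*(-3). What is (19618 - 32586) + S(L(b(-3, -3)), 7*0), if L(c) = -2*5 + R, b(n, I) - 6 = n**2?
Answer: -13012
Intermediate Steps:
b(n, I) = 6 + n**2
R = -12 (R = 6 - 18 = -12)
L(c) = -22 (L(c) = -2*5 - 12 = -10 - 12 = -22)
S(x, a) = 2*x
(19618 - 32586) + S(L(b(-3, -3)), 7*0) = (19618 - 32586) + 2*(-22) = -12968 - 44 = -13012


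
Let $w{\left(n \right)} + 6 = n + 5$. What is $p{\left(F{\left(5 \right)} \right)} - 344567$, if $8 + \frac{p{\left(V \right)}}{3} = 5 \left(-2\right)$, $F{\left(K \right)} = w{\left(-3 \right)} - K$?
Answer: $-344621$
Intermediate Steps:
$w{\left(n \right)} = -1 + n$ ($w{\left(n \right)} = -6 + \left(n + 5\right) = -6 + \left(5 + n\right) = -1 + n$)
$F{\left(K \right)} = -4 - K$ ($F{\left(K \right)} = \left(-1 - 3\right) - K = -4 - K$)
$p{\left(V \right)} = -54$ ($p{\left(V \right)} = -24 + 3 \cdot 5 \left(-2\right) = -24 + 3 \left(-10\right) = -24 - 30 = -54$)
$p{\left(F{\left(5 \right)} \right)} - 344567 = -54 - 344567 = -344621$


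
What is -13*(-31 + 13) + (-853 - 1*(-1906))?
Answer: 1287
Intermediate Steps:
-13*(-31 + 13) + (-853 - 1*(-1906)) = -13*(-18) + (-853 + 1906) = 234 + 1053 = 1287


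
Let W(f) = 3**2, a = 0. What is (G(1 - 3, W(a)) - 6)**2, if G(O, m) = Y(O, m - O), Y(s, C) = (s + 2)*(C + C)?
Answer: 36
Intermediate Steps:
Y(s, C) = 2*C*(2 + s) (Y(s, C) = (2 + s)*(2*C) = 2*C*(2 + s))
W(f) = 9
G(O, m) = 2*(2 + O)*(m - O) (G(O, m) = 2*(m - O)*(2 + O) = 2*(2 + O)*(m - O))
(G(1 - 3, W(a)) - 6)**2 = (-2*(2 + (1 - 3))*((1 - 3) - 1*9) - 6)**2 = (-2*(2 - 2)*(-2 - 9) - 6)**2 = (-2*0*(-11) - 6)**2 = (0 - 6)**2 = (-6)**2 = 36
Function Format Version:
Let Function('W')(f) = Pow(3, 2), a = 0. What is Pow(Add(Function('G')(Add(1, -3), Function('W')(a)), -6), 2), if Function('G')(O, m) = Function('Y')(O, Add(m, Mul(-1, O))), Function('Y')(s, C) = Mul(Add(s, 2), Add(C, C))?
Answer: 36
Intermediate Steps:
Function('Y')(s, C) = Mul(2, C, Add(2, s)) (Function('Y')(s, C) = Mul(Add(2, s), Mul(2, C)) = Mul(2, C, Add(2, s)))
Function('W')(f) = 9
Function('G')(O, m) = Mul(2, Add(2, O), Add(m, Mul(-1, O))) (Function('G')(O, m) = Mul(2, Add(m, Mul(-1, O)), Add(2, O)) = Mul(2, Add(2, O), Add(m, Mul(-1, O))))
Pow(Add(Function('G')(Add(1, -3), Function('W')(a)), -6), 2) = Pow(Add(Mul(-2, Add(2, Add(1, -3)), Add(Add(1, -3), Mul(-1, 9))), -6), 2) = Pow(Add(Mul(-2, Add(2, -2), Add(-2, -9)), -6), 2) = Pow(Add(Mul(-2, 0, -11), -6), 2) = Pow(Add(0, -6), 2) = Pow(-6, 2) = 36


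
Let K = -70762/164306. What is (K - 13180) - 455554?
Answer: -38507939683/82153 ≈ -4.6873e+5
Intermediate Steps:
K = -35381/82153 (K = -70762*1/164306 = -35381/82153 ≈ -0.43067)
(K - 13180) - 455554 = (-35381/82153 - 13180) - 455554 = -1082811921/82153 - 455554 = -38507939683/82153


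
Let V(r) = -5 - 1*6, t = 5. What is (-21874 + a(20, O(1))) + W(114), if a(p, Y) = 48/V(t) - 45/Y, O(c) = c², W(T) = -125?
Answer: -242532/11 ≈ -22048.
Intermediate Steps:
V(r) = -11 (V(r) = -5 - 6 = -11)
a(p, Y) = -48/11 - 45/Y (a(p, Y) = 48/(-11) - 45/Y = 48*(-1/11) - 45/Y = -48/11 - 45/Y)
(-21874 + a(20, O(1))) + W(114) = (-21874 + (-48/11 - 45/(1²))) - 125 = (-21874 + (-48/11 - 45/1)) - 125 = (-21874 + (-48/11 - 45*1)) - 125 = (-21874 + (-48/11 - 45)) - 125 = (-21874 - 543/11) - 125 = -241157/11 - 125 = -242532/11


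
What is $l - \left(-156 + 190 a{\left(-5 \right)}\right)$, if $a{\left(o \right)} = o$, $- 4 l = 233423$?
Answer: $- \frac{228999}{4} \approx -57250.0$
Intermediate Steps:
$l = - \frac{233423}{4}$ ($l = \left(- \frac{1}{4}\right) 233423 = - \frac{233423}{4} \approx -58356.0$)
$l - \left(-156 + 190 a{\left(-5 \right)}\right) = - \frac{233423}{4} - \left(-156 + 190 \left(-5\right)\right) = - \frac{233423}{4} - \left(-156 - 950\right) = - \frac{233423}{4} - -1106 = - \frac{233423}{4} + 1106 = - \frac{228999}{4}$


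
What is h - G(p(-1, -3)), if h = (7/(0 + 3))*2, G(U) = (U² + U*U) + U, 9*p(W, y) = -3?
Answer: 43/9 ≈ 4.7778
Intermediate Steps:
p(W, y) = -⅓ (p(W, y) = (⅑)*(-3) = -⅓)
G(U) = U + 2*U² (G(U) = (U² + U²) + U = 2*U² + U = U + 2*U²)
h = 14/3 (h = (7/3)*2 = 14/3 ≈ 4.6667)
h - G(p(-1, -3)) = 14/3 - (-1)*(1 + 2*(-⅓))/3 = 14/3 - (-1)*(1 - ⅔)/3 = 14/3 - (-1)/(3*3) = 14/3 - 1*(-⅑) = 14/3 + ⅑ = 43/9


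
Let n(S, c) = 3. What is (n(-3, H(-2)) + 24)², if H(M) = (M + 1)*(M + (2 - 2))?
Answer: 729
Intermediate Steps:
H(M) = M*(1 + M) (H(M) = (1 + M)*(M + 0) = (1 + M)*M = M*(1 + M))
(n(-3, H(-2)) + 24)² = (3 + 24)² = 27² = 729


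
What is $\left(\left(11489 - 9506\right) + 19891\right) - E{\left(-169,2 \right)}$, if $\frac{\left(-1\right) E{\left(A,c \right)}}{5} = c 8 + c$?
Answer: $21964$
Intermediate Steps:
$E{\left(A,c \right)} = - 45 c$ ($E{\left(A,c \right)} = - 5 \left(c 8 + c\right) = - 5 \left(8 c + c\right) = - 5 \cdot 9 c = - 45 c$)
$\left(\left(11489 - 9506\right) + 19891\right) - E{\left(-169,2 \right)} = \left(\left(11489 - 9506\right) + 19891\right) - \left(-45\right) 2 = \left(1983 + 19891\right) - -90 = 21874 + 90 = 21964$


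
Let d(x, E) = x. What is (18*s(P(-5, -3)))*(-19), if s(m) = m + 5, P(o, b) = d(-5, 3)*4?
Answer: 5130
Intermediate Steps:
P(o, b) = -20 (P(o, b) = -5*4 = -20)
s(m) = 5 + m
(18*s(P(-5, -3)))*(-19) = (18*(5 - 20))*(-19) = (18*(-15))*(-19) = -270*(-19) = 5130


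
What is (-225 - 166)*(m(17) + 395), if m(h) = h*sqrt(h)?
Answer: -154445 - 6647*sqrt(17) ≈ -1.8185e+5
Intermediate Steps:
m(h) = h**(3/2)
(-225 - 166)*(m(17) + 395) = (-225 - 166)*(17**(3/2) + 395) = -391*(17*sqrt(17) + 395) = -391*(395 + 17*sqrt(17)) = -154445 - 6647*sqrt(17)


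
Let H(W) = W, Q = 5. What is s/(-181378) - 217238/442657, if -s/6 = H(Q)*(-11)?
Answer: -19774135387/40144120673 ≈ -0.49258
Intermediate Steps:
s = 330 (s = -30*(-11) = -6*(-55) = 330)
s/(-181378) - 217238/442657 = 330/(-181378) - 217238/442657 = 330*(-1/181378) - 217238*1/442657 = -165/90689 - 217238/442657 = -19774135387/40144120673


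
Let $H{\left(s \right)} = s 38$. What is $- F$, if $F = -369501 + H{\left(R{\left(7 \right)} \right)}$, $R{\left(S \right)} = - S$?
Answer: $369767$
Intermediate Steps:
$H{\left(s \right)} = 38 s$
$F = -369767$ ($F = -369501 + 38 \left(\left(-1\right) 7\right) = -369501 + 38 \left(-7\right) = -369501 - 266 = -369767$)
$- F = \left(-1\right) \left(-369767\right) = 369767$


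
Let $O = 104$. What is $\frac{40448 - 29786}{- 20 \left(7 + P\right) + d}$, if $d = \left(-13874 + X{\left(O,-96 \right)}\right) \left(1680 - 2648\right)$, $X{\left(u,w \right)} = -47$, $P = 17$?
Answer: $\frac{5331}{6737524} \approx 0.00079124$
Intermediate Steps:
$d = 13475528$ ($d = \left(-13874 - 47\right) \left(1680 - 2648\right) = \left(-13921\right) \left(-968\right) = 13475528$)
$\frac{40448 - 29786}{- 20 \left(7 + P\right) + d} = \frac{40448 - 29786}{- 20 \left(7 + 17\right) + 13475528} = \frac{10662}{\left(-20\right) 24 + 13475528} = \frac{10662}{-480 + 13475528} = \frac{10662}{13475048} = 10662 \cdot \frac{1}{13475048} = \frac{5331}{6737524}$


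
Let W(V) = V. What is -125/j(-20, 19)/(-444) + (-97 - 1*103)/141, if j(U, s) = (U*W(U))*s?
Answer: -8998165/6343872 ≈ -1.4184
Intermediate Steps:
j(U, s) = s*U**2 (j(U, s) = (U*U)*s = U**2*s = s*U**2)
-125/j(-20, 19)/(-444) + (-97 - 1*103)/141 = -125/(19*(-20)**2)/(-444) + (-97 - 1*103)/141 = -125/(19*400)*(-1/444) + (-97 - 103)*(1/141) = -125/7600*(-1/444) - 200*1/141 = -125*1/7600*(-1/444) - 200/141 = -5/304*(-1/444) - 200/141 = 5/134976 - 200/141 = -8998165/6343872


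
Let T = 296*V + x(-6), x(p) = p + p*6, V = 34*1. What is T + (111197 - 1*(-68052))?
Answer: 189271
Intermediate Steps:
V = 34
x(p) = 7*p (x(p) = p + 6*p = 7*p)
T = 10022 (T = 296*34 + 7*(-6) = 10064 - 42 = 10022)
T + (111197 - 1*(-68052)) = 10022 + (111197 - 1*(-68052)) = 10022 + (111197 + 68052) = 10022 + 179249 = 189271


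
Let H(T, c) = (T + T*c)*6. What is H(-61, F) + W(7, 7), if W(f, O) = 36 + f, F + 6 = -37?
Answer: 15415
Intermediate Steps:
F = -43 (F = -6 - 37 = -43)
H(T, c) = 6*T + 6*T*c
H(-61, F) + W(7, 7) = 6*(-61)*(1 - 43) + (36 + 7) = 6*(-61)*(-42) + 43 = 15372 + 43 = 15415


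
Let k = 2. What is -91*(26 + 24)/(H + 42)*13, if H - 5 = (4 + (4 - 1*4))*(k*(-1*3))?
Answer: -59150/23 ≈ -2571.7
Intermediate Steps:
H = -19 (H = 5 + (4 + (4 - 1*4))*(2*(-1*3)) = 5 + (4 + (4 - 4))*(2*(-3)) = 5 + (4 + 0)*(-6) = 5 + 4*(-6) = 5 - 24 = -19)
-91*(26 + 24)/(H + 42)*13 = -91*(26 + 24)/(-19 + 42)*13 = -4550/23*13 = -59150/23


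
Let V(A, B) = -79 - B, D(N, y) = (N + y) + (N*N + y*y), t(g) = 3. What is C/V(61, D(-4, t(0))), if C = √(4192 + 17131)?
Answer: -√21323/103 ≈ -1.4177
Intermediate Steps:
D(N, y) = N + y + N² + y² (D(N, y) = (N + y) + (N² + y²) = N + y + N² + y²)
C = √21323 ≈ 146.02
C/V(61, D(-4, t(0))) = √21323/(-79 - (-4 + 3 + (-4)² + 3²)) = √21323/(-79 - (-4 + 3 + 16 + 9)) = √21323/(-79 - 1*24) = √21323/(-79 - 24) = √21323/(-103) = √21323*(-1/103) = -√21323/103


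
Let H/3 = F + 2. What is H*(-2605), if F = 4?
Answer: -46890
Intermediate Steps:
H = 18 (H = 3*(4 + 2) = 3*6 = 18)
H*(-2605) = 18*(-2605) = -46890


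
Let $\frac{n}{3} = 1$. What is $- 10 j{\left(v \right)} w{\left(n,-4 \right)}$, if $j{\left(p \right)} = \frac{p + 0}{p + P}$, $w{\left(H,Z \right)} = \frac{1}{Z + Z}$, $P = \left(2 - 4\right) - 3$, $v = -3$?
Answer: $\frac{15}{32} \approx 0.46875$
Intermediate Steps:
$n = 3$ ($n = 3 \cdot 1 = 3$)
$P = -5$ ($P = -2 - 3 = -5$)
$w{\left(H,Z \right)} = \frac{1}{2 Z}$
$j{\left(p \right)} = \frac{p}{-5 + p}$ ($j{\left(p \right)} = \frac{p + 0}{p - 5} = \frac{p}{-5 + p}$)
$- 10 j{\left(v \right)} w{\left(n,-4 \right)} = - 10 \left(- \frac{3}{-5 - 3}\right) \frac{1}{2 \left(-4\right)} = - 10 \left(- \frac{3}{-8}\right) \frac{1}{2} \left(- \frac{1}{4}\right) = - 10 \left(\left(-3\right) \left(- \frac{1}{8}\right)\right) \left(- \frac{1}{8}\right) = \left(-10\right) \frac{3}{8} \left(- \frac{1}{8}\right) = \left(- \frac{15}{4}\right) \left(- \frac{1}{8}\right) = \frac{15}{32}$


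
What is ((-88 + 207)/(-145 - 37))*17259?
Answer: -293403/26 ≈ -11285.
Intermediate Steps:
((-88 + 207)/(-145 - 37))*17259 = (119/(-182))*17259 = (119*(-1/182))*17259 = -17/26*17259 = -293403/26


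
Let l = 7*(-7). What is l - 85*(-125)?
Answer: 10576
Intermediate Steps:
l = -49
l - 85*(-125) = -49 - 85*(-125) = -49 + 10625 = 10576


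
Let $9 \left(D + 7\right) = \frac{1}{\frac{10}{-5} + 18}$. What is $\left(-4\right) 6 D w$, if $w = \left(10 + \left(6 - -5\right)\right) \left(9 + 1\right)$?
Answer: $35245$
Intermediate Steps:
$w = 210$ ($w = \left(10 + \left(6 + 5\right)\right) 10 = \left(10 + 11\right) 10 = 21 \cdot 10 = 210$)
$D = - \frac{1007}{144}$ ($D = -7 + \frac{1}{9 \left(\frac{10}{-5} + 18\right)} = -7 + \frac{1}{9 \left(10 \left(- \frac{1}{5}\right) + 18\right)} = -7 + \frac{1}{9 \left(-2 + 18\right)} = -7 + \frac{1}{9 \cdot 16} = -7 + \frac{1}{9} \cdot \frac{1}{16} = -7 + \frac{1}{144} = - \frac{1007}{144} \approx -6.9931$)
$\left(-4\right) 6 D w = \left(-4\right) 6 \left(- \frac{1007}{144}\right) 210 = \left(-24\right) \left(- \frac{1007}{144}\right) 210 = \frac{1007}{6} \cdot 210 = 35245$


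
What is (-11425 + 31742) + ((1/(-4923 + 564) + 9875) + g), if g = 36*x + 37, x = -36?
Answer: 126118946/4359 ≈ 28933.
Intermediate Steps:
g = -1259 (g = 36*(-36) + 37 = -1296 + 37 = -1259)
(-11425 + 31742) + ((1/(-4923 + 564) + 9875) + g) = (-11425 + 31742) + ((1/(-4923 + 564) + 9875) - 1259) = 20317 + ((1/(-4359) + 9875) - 1259) = 20317 + ((-1/4359 + 9875) - 1259) = 20317 + (43045124/4359 - 1259) = 20317 + 37557143/4359 = 126118946/4359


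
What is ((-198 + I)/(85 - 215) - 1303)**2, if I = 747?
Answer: 28879263721/16900 ≈ 1.7088e+6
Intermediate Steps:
((-198 + I)/(85 - 215) - 1303)**2 = ((-198 + 747)/(85 - 215) - 1303)**2 = (549/(-130) - 1303)**2 = (549*(-1/130) - 1303)**2 = (-549/130 - 1303)**2 = (-169939/130)**2 = 28879263721/16900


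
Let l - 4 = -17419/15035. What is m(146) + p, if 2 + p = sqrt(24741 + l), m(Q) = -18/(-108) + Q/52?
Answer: 38/39 + 2*sqrt(1398343916990)/15035 ≈ 158.28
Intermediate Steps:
l = 42721/15035 (l = 4 - 17419/15035 = 42721/15035 ≈ 2.8414)
m(Q) = 1/6 + Q/52 (m(Q) = -18*(-1/108) + Q*(1/52) = 1/6 + Q/52)
p = -2 + 2*sqrt(1398343916990)/15035 (p = -2 + sqrt(24741 + 42721/15035) = -2 + sqrt(372023656/15035) = -2 + 2*sqrt(1398343916990)/15035 ≈ 155.30)
m(146) + p = (1/6 + (1/52)*146) + (-2 + 2*sqrt(1398343916990)/15035) = (1/6 + 73/26) + (-2 + 2*sqrt(1398343916990)/15035) = 116/39 + (-2 + 2*sqrt(1398343916990)/15035) = 38/39 + 2*sqrt(1398343916990)/15035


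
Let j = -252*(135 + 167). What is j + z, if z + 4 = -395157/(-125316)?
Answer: -3179051657/41772 ≈ -76105.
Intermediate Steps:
z = -35369/41772 (z = -4 - 395157/(-125316) = -4 - 395157*(-1/125316) = -4 + 131719/41772 = -35369/41772 ≈ -0.84672)
j = -76104 (j = -252*302 = -76104)
j + z = -76104 - 35369/41772 = -3179051657/41772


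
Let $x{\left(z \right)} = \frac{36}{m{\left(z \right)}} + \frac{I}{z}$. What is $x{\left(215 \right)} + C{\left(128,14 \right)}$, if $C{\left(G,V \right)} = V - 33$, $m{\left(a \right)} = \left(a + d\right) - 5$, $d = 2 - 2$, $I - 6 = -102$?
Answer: $- \frac{29009}{1505} \approx -19.275$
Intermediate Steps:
$I = -96$ ($I = 6 - 102 = -96$)
$d = 0$ ($d = 2 - 2 = 0$)
$m{\left(a \right)} = -5 + a$ ($m{\left(a \right)} = \left(a + 0\right) - 5 = a - 5 = -5 + a$)
$C{\left(G,V \right)} = -33 + V$ ($C{\left(G,V \right)} = V - 33 = -33 + V$)
$x{\left(z \right)} = - \frac{96}{z} + \frac{36}{-5 + z}$ ($x{\left(z \right)} = \frac{36}{-5 + z} - \frac{96}{z} = - \frac{96}{z} + \frac{36}{-5 + z}$)
$x{\left(215 \right)} + C{\left(128,14 \right)} = \frac{60 \left(8 - 215\right)}{215 \left(-5 + 215\right)} + \left(-33 + 14\right) = 60 \cdot \frac{1}{215} \cdot \frac{1}{210} \left(8 - 215\right) - 19 = 60 \cdot \frac{1}{215} \cdot \frac{1}{210} \left(-207\right) - 19 = - \frac{414}{1505} - 19 = - \frac{29009}{1505}$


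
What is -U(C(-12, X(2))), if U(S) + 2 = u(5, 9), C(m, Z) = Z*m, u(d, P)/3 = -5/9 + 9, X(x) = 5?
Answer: -70/3 ≈ -23.333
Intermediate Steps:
u(d, P) = 76/3 (u(d, P) = 3*(-5/9 + 9) = 3*(76/9) = 76/3)
U(S) = 70/3 (U(S) = -2 + 76/3 = 70/3)
-U(C(-12, X(2))) = -1*70/3 = -70/3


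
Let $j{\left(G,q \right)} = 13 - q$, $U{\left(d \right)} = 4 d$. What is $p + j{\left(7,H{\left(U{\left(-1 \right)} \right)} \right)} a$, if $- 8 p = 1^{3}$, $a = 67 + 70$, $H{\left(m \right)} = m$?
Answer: $\frac{18631}{8} \approx 2328.9$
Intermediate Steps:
$a = 137$
$p = - \frac{1}{8}$ ($p = - \frac{1^{3}}{8} = \left(- \frac{1}{8}\right) 1 = - \frac{1}{8} \approx -0.125$)
$p + j{\left(7,H{\left(U{\left(-1 \right)} \right)} \right)} a = - \frac{1}{8} + \left(13 - 4 \left(-1\right)\right) 137 = - \frac{1}{8} + \left(13 - -4\right) 137 = - \frac{1}{8} + \left(13 + 4\right) 137 = - \frac{1}{8} + 17 \cdot 137 = - \frac{1}{8} + 2329 = \frac{18631}{8}$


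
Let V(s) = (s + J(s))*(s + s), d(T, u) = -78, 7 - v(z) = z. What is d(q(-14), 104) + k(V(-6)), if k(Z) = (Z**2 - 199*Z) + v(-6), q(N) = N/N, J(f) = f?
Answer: -7985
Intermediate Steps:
v(z) = 7 - z
q(N) = 1
V(s) = 4*s**2 (V(s) = (s + s)*(s + s) = (2*s)*(2*s) = 4*s**2)
k(Z) = 13 + Z**2 - 199*Z (k(Z) = (Z**2 - 199*Z) + (7 - 1*(-6)) = (Z**2 - 199*Z) + (7 + 6) = (Z**2 - 199*Z) + 13 = 13 + Z**2 - 199*Z)
d(q(-14), 104) + k(V(-6)) = -78 + (13 + (4*(-6)**2)**2 - 796*(-6)**2) = -78 + (13 + (4*36)**2 - 796*36) = -78 + (13 + 144**2 - 199*144) = -78 + (13 + 20736 - 28656) = -78 - 7907 = -7985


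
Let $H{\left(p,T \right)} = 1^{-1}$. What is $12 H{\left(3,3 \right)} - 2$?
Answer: $10$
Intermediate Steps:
$H{\left(p,T \right)} = 1$
$12 H{\left(3,3 \right)} - 2 = 12 \cdot 1 - 2 = 12 - 2 = 10$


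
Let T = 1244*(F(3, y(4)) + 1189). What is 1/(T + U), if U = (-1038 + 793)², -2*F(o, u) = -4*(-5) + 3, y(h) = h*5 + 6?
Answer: 1/1524835 ≈ 6.5581e-7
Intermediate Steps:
y(h) = 6 + 5*h (y(h) = 5*h + 6 = 6 + 5*h)
F(o, u) = -23/2 (F(o, u) = -(-4*(-5) + 3)/2 = -(20 + 3)/2 = -½*23 = -23/2)
T = 1464810 (T = 1244*(-23/2 + 1189) = 1244*(2355/2) = 1464810)
U = 60025 (U = (-245)² = 60025)
1/(T + U) = 1/(1464810 + 60025) = 1/1524835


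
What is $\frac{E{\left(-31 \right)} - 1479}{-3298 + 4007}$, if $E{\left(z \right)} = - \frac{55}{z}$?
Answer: $- \frac{45794}{21979} \approx -2.0835$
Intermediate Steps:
$\frac{E{\left(-31 \right)} - 1479}{-3298 + 4007} = \frac{- \frac{55}{-31} - 1479}{-3298 + 4007} = \frac{\left(-55\right) \left(- \frac{1}{31}\right) - 1479}{709} = \left(\frac{55}{31} - 1479\right) \frac{1}{709} = \left(- \frac{45794}{31}\right) \frac{1}{709} = - \frac{45794}{21979}$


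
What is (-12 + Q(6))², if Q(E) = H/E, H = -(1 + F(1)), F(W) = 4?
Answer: 5929/36 ≈ 164.69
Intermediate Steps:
H = -5 (H = -(1 + 4) = -1*5 = -5)
Q(E) = -5/E
(-12 + Q(6))² = (-12 - 5/6)² = (-12 - 5*⅙)² = (-12 - ⅚)² = (-77/6)² = 5929/36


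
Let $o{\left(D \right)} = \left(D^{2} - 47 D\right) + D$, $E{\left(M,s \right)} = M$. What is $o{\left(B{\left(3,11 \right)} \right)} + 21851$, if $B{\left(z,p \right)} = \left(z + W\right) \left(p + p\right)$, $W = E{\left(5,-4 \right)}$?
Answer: $44731$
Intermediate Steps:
$W = 5$
$B{\left(z,p \right)} = 2 p \left(5 + z\right)$ ($B{\left(z,p \right)} = \left(z + 5\right) \left(p + p\right) = \left(5 + z\right) 2 p = 2 p \left(5 + z\right)$)
$o{\left(D \right)} = D^{2} - 46 D$
$o{\left(B{\left(3,11 \right)} \right)} + 21851 = 2 \cdot 11 \left(5 + 3\right) \left(-46 + 2 \cdot 11 \left(5 + 3\right)\right) + 21851 = 2 \cdot 11 \cdot 8 \left(-46 + 2 \cdot 11 \cdot 8\right) + 21851 = 176 \left(-46 + 176\right) + 21851 = 176 \cdot 130 + 21851 = 22880 + 21851 = 44731$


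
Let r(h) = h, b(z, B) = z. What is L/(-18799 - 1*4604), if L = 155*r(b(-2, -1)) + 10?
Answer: 100/7801 ≈ 0.012819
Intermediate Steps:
L = -300 (L = 155*(-2) + 10 = -310 + 10 = -300)
L/(-18799 - 1*4604) = -300/(-18799 - 1*4604) = -300/(-18799 - 4604) = -300/(-23403) = -300*(-1/23403) = 100/7801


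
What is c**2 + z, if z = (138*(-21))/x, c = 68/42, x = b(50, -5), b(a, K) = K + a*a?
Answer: 1606202/1100295 ≈ 1.4598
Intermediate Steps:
b(a, K) = K + a**2
x = 2495 (x = -5 + 50**2 = -5 + 2500 = 2495)
c = 34/21 (c = 68*(1/42) = 34/21 ≈ 1.6190)
z = -2898/2495 (z = (138*(-21))/2495 = -2898*1/2495 = -2898/2495 ≈ -1.1615)
c**2 + z = (34/21)**2 - 2898/2495 = 1156/441 - 2898/2495 = 1606202/1100295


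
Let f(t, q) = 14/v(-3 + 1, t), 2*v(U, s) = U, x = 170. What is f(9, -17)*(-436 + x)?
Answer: 3724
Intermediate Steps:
v(U, s) = U/2
f(t, q) = -14 (f(t, q) = 14/(((-3 + 1)/2)) = 14/(((1/2)*(-2))) = 14/(-1) = 14*(-1) = -14)
f(9, -17)*(-436 + x) = -14*(-436 + 170) = -14*(-266) = 3724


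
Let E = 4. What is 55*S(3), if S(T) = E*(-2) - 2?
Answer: -550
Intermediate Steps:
S(T) = -10 (S(T) = 4*(-2) - 2 = -8 - 2 = -10)
55*S(3) = 55*(-10) = -550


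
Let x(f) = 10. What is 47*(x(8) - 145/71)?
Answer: 26555/71 ≈ 374.01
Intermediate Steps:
47*(x(8) - 145/71) = 47*(10 - 145/71) = 47*(565/71) = 26555/71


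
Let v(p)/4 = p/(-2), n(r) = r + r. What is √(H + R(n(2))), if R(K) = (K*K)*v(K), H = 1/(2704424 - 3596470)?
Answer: I*√101855497354894/892046 ≈ 11.314*I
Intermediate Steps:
n(r) = 2*r
v(p) = -2*p (v(p) = 4*(p/(-2)) = 4*(p*(-½)) = 4*(-p/2) = -2*p)
H = -1/892046 (H = 1/(-892046) = -1/892046 ≈ -1.1210e-6)
R(K) = -2*K³ (R(K) = (K*K)*(-2*K) = K²*(-2*K) = -2*K³)
√(H + R(n(2))) = √(-1/892046 - 2*(2*2)³) = √(-1/892046 - 2*4³) = √(-1/892046 - 2*64) = √(-1/892046 - 128) = √(-114181889/892046) = I*√101855497354894/892046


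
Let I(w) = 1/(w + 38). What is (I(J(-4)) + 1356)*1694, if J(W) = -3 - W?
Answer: 89587190/39 ≈ 2.2971e+6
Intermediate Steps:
I(w) = 1/(38 + w)
(I(J(-4)) + 1356)*1694 = (1/(38 + (-3 - 1*(-4))) + 1356)*1694 = (1/(38 + (-3 + 4)) + 1356)*1694 = (1/(38 + 1) + 1356)*1694 = (1/39 + 1356)*1694 = (52885/39)*1694 = 89587190/39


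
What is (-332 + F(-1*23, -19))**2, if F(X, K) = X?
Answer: 126025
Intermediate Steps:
(-332 + F(-1*23, -19))**2 = (-332 - 1*23)**2 = (-332 - 23)**2 = (-355)**2 = 126025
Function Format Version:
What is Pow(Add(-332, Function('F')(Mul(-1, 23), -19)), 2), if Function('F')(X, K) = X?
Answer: 126025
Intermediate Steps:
Pow(Add(-332, Function('F')(Mul(-1, 23), -19)), 2) = Pow(Add(-332, Mul(-1, 23)), 2) = Pow(Add(-332, -23), 2) = Pow(-355, 2) = 126025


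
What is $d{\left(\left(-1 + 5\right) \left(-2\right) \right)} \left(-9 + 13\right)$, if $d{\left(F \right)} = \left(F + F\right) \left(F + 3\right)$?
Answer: $320$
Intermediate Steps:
$d{\left(F \right)} = 2 F \left(3 + F\right)$
$d{\left(\left(-1 + 5\right) \left(-2\right) \right)} \left(-9 + 13\right) = 2 \left(-1 + 5\right) \left(-2\right) \left(3 + \left(-1 + 5\right) \left(-2\right)\right) \left(-9 + 13\right) = 2 \cdot 4 \left(-2\right) \left(3 + 4 \left(-2\right)\right) 4 = 2 \left(-8\right) \left(3 - 8\right) 4 = 2 \left(-8\right) \left(-5\right) 4 = 80 \cdot 4 = 320$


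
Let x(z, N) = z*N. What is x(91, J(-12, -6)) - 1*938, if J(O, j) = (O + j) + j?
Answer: -3122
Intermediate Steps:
J(O, j) = O + 2*j
x(z, N) = N*z
x(91, J(-12, -6)) - 1*938 = (-12 + 2*(-6))*91 - 1*938 = (-12 - 12)*91 - 938 = -24*91 - 938 = -2184 - 938 = -3122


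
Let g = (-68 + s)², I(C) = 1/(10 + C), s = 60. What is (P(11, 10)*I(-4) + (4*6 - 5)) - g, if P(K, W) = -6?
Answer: -46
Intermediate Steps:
g = 64 (g = (-68 + 60)² = (-8)² = 64)
(P(11, 10)*I(-4) + (4*6 - 5)) - g = (-6/(10 - 4) + (4*6 - 5)) - 1*64 = (-6/6 + (24 - 5)) - 64 = (-6*⅙ + 19) - 64 = (-1 + 19) - 64 = 18 - 64 = -46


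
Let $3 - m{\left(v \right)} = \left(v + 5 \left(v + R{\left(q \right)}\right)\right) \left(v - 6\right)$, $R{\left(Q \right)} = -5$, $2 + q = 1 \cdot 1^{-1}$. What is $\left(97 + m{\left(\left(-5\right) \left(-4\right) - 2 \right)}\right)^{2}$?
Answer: $802816$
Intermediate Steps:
$q = -1$ ($q = -2 + 1 \cdot 1^{-1} = -2 + 1 \cdot 1 = -2 + 1 = -1$)
$m{\left(v \right)} = 3 - \left(-25 + 6 v\right) \left(-6 + v\right)$ ($m{\left(v \right)} = 3 - \left(v + 5 \left(v - 5\right)\right) \left(v - 6\right) = 3 - \left(v + 5 \left(-5 + v\right)\right) \left(-6 + v\right) = 3 - \left(v + \left(-25 + 5 v\right)\right) \left(-6 + v\right) = 3 - \left(-25 + 6 v\right) \left(-6 + v\right)$)
$\left(97 + m{\left(\left(-5\right) \left(-4\right) - 2 \right)}\right)^{2} = \left(97 - \left(147 - 61 \left(\left(-5\right) \left(-4\right) - 2\right) + 6 \left(\left(-5\right) \left(-4\right) - 2\right)^{2}\right)\right)^{2} = \left(97 - \left(147 - 61 \left(20 - 2\right) + 6 \left(20 - 2\right)^{2}\right)\right)^{2} = \left(97 - \left(-951 + 1944\right)\right)^{2} = \left(97 - 993\right)^{2} = \left(-896\right)^{2} = 802816$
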